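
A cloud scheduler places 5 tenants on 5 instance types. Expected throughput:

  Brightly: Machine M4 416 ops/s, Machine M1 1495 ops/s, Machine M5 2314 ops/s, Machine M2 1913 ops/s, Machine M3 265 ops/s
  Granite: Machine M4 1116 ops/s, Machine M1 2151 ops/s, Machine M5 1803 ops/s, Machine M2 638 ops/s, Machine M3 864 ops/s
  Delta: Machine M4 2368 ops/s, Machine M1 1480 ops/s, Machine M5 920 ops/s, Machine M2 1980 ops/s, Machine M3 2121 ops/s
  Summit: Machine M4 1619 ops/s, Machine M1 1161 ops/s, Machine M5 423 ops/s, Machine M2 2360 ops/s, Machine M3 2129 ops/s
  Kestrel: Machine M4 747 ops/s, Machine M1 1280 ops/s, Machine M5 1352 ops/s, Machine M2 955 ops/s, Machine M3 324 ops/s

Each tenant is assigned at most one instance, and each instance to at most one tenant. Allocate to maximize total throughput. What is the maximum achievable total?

This is the linear assignment problem.
Optimal: Brightly→Machine M5 (2314 ops/s), Granite→Machine M1 (2151 ops/s), Delta→Machine M4 (2368 ops/s), Summit→Machine M3 (2129 ops/s), Kestrel→Machine M2 (955 ops/s) — total 2314+2151+2368+2129+955 = 9917 ops/s.
Max-entry greedy (repeatedly take the single best remaining cell) gives 9517 ops/s, worse by 400.
No other one-to-one assignment exceeds 9917 ops/s.

Maximum total: 9917 ops/s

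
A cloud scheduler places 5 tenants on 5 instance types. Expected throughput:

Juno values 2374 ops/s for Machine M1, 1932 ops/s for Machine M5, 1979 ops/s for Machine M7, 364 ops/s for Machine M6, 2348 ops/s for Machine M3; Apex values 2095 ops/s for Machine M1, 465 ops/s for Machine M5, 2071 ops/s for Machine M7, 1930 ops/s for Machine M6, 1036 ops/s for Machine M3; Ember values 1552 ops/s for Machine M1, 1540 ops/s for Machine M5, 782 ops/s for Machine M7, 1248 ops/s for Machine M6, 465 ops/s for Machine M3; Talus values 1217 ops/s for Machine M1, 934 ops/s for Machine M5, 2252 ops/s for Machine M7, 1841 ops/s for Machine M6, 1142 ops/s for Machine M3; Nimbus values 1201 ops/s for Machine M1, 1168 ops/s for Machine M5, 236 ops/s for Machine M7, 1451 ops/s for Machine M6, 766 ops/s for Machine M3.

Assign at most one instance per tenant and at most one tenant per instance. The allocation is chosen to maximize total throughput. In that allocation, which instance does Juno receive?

Juno receives Machine M3.

Optimal: Juno→Machine M3 (2348 ops/s), Apex→Machine M1 (2095 ops/s), Ember→Machine M5 (1540 ops/s), Talus→Machine M7 (2252 ops/s), Nimbus→Machine M6 (1451 ops/s) — total 2348+2095+1540+2252+1451 = 9686 ops/s.
Column-greedy (each instance in turn goes to its best remaining tenant) gives 8862 ops/s, worse by 824.
Juno's own top instance is Machine M1 (2374 ops/s), but forcing Juno→Machine M1 and reassigning the rest optimally gives only 8862 ops/s — worse by 824.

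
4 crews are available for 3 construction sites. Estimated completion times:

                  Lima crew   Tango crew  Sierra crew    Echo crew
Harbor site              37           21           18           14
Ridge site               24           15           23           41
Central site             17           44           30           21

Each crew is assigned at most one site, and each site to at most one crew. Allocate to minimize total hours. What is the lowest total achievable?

Min total: 46 hours

This is a one-to-one assignment (minimum-cost bipartite matching).
Optimal: Echo crew→Harbor site (14 hours), Tango crew→Ridge site (15 hours), Lima crew→Central site (17 hours) — total 14+15+17 = 46 hours.
Row-greedy (each crew in turn takes its cheapest remaining site) gives 50 hours, worse by 4.
Next-best assignment: Sierra crew→Harbor site, Tango crew→Ridge site, Lima crew→Central site = 50 hours.
Swapping Tango crew↔Lima crew (Tango crew→Central site 44 hours, Lima crew→Ridge site 24 hours) adds 36.
Every other assignment is strictly worse.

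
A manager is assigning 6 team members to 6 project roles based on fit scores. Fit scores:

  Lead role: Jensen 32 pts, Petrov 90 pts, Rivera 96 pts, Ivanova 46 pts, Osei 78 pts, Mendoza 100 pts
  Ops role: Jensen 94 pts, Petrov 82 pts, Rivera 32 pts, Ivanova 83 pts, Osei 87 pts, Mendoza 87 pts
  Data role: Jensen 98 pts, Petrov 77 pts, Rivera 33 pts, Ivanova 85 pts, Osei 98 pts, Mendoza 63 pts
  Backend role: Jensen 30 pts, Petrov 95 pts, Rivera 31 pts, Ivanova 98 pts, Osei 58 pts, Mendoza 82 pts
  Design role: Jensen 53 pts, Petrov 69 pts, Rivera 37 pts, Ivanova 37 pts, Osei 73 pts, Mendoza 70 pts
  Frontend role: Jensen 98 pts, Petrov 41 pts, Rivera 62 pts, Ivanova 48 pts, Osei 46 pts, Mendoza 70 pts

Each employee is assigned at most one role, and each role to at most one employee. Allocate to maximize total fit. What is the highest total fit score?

Optimal: Jensen→Frontend role (98 pts), Petrov→Design role (69 pts), Rivera→Lead role (96 pts), Ivanova→Backend role (98 pts), Osei→Data role (98 pts), Mendoza→Ops role (87 pts) — total 98+69+96+98+98+87 = 546 pts.
Row-greedy (each employee in turn takes its best remaining role) gives 515 pts, worse by 31.
Swapping Mendoza↔Ivanova (Mendoza→Backend role 82 pts, Ivanova→Ops role 83 pts) loses 20.

Maximum total: 546 pts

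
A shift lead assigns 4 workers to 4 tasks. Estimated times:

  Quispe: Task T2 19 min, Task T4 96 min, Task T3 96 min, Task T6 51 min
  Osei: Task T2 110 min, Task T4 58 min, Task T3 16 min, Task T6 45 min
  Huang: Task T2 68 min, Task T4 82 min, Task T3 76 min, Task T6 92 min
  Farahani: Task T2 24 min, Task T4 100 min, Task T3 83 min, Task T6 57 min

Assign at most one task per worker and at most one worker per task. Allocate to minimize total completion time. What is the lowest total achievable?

Optimal: Quispe→Task T6 (51 min), Osei→Task T3 (16 min), Huang→Task T4 (82 min), Farahani→Task T2 (24 min) — total 51+16+82+24 = 173 min.
Next-best assignment: Quispe→Task T2, Osei→Task T3, Huang→Task T4, Farahani→Task T6 = 174 min.
No other one-to-one assignment undercuts 173 min.

Minimum total: 173 min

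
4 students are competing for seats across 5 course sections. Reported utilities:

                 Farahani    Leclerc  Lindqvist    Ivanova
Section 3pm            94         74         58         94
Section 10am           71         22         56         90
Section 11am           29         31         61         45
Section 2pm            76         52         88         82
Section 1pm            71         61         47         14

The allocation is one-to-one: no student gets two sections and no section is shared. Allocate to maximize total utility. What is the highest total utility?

Max total: 333 points

This is the linear assignment problem.
Optimal: Farahani→Section 3pm (94 points), Leclerc→Section 1pm (61 points), Lindqvist→Section 2pm (88 points), Ivanova→Section 10am (90 points) — total 94+61+88+90 = 333 points.
Column-greedy (each section in turn goes to its best remaining student) gives 297 points, worse by 36.
Next-best assignment: Farahani→Section 1pm, Leclerc→Section 3pm, Lindqvist→Section 2pm, Ivanova→Section 10am = 323 points.
No other one-to-one assignment exceeds 333 points.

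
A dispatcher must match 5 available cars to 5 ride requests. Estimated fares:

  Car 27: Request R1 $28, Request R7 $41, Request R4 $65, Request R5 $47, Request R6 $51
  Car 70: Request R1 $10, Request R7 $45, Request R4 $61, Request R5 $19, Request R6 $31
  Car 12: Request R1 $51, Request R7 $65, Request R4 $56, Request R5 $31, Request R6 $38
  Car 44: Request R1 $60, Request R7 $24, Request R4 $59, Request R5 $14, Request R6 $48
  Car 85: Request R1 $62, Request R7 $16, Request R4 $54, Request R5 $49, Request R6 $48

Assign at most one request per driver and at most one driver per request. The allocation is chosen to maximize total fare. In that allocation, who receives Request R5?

Treat this as an assignment problem: match each driver to one request.
Optimal: Car 27→Request R6 ($51), Car 70→Request R4 ($61), Car 12→Request R7 ($65), Car 44→Request R1 ($60), Car 85→Request R5 ($49) — total 51+61+65+60+49 = $286.
Max-entry greedy (repeatedly take the single best remaining cell) gives $259, worse by 27.
Swapping Car 12↔Car 44 (Car 12→Request R1 $51, Car 44→Request R7 $24) loses 50.
Checked against all permutations: $286 is optimal.
Car 85's own top request is Request R1 ($62), but forcing Car 85→Request R1 and reassigning the rest optimally gives only $283 — worse by 3.

Car 85 receives Request R5.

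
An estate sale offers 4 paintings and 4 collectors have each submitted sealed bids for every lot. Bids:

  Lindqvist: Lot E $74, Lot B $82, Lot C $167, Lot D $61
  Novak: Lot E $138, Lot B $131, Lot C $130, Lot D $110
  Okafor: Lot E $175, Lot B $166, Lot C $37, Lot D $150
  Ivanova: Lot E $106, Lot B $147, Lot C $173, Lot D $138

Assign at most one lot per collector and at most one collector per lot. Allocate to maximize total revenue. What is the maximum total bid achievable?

This is a one-to-one assignment (maximum-weight bipartite matching).
Optimal: Lindqvist→Lot C ($167), Novak→Lot B ($131), Okafor→Lot E ($175), Ivanova→Lot D ($138) — total 167+131+175+138 = $611.
Column-greedy (each lot in turn goes to its best remaining collector) gives $599, worse by 12.
No other one-to-one assignment exceeds $611.

Max total: $611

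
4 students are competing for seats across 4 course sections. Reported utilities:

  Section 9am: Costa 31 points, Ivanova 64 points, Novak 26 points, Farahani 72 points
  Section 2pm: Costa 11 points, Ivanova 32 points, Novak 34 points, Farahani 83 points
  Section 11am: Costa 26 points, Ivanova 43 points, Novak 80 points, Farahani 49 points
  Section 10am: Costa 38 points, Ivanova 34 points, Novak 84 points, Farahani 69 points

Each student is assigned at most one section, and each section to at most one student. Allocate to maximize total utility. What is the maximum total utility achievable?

Maximum total: 265 points

Treat this as an assignment problem: match each student to one section.
Optimal: Costa→Section 10am (38 points), Ivanova→Section 9am (64 points), Novak→Section 11am (80 points), Farahani→Section 2pm (83 points) — total 38+64+80+83 = 265 points.
Column-greedy (each section in turn goes to its best remaining student) gives 187 points, worse by 78.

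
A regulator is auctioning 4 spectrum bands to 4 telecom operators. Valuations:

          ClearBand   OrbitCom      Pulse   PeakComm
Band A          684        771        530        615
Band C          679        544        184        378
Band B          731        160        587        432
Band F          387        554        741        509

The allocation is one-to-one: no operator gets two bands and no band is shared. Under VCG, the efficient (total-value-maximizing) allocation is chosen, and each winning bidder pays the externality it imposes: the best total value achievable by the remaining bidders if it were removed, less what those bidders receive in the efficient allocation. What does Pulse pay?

Pulse pays $121M.

Efficient allocation: ClearBand→Band B ($731M), OrbitCom→Band C ($544M), Pulse→Band F ($741M), PeakComm→Band A ($615M); total welfare W = $2631M.
Pulse receives Band F at value $741M, so the others get W − 741 = $1890M.
Without Pulse: best allocation of the remaining 3 bidders over all 4 bands is ClearBand→Band B ($731M), OrbitCom→Band A ($771M), PeakComm→Band F ($509M), total $2011M.
VCG payment = (others' best without Pulse) − (others' welfare with Pulse) = 2011 − 1890 = $121M.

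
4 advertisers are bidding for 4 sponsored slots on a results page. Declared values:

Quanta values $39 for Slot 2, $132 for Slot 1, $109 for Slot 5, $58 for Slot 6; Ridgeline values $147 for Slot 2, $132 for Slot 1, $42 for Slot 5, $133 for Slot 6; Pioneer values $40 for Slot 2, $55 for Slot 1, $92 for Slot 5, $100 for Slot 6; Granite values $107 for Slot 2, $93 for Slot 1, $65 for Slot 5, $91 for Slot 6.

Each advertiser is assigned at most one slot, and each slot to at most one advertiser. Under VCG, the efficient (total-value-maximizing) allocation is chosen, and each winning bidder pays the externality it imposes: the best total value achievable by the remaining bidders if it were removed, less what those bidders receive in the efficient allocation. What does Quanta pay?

Efficient allocation: Quanta→Slot 1 ($132), Ridgeline→Slot 6 ($133), Pioneer→Slot 5 ($92), Granite→Slot 2 ($107); total welfare W = $464.
Quanta receives Slot 1 at value $132, so the others get W − 132 = $332.
Without Quanta: best allocation of the remaining 3 bidders over all 4 slots is Ridgeline→Slot 2 ($147), Pioneer→Slot 6 ($100), Granite→Slot 1 ($93), total $340.
VCG payment = (others' best without Quanta) − (others' welfare with Quanta) = 340 − 332 = $8.

Quanta pays $8.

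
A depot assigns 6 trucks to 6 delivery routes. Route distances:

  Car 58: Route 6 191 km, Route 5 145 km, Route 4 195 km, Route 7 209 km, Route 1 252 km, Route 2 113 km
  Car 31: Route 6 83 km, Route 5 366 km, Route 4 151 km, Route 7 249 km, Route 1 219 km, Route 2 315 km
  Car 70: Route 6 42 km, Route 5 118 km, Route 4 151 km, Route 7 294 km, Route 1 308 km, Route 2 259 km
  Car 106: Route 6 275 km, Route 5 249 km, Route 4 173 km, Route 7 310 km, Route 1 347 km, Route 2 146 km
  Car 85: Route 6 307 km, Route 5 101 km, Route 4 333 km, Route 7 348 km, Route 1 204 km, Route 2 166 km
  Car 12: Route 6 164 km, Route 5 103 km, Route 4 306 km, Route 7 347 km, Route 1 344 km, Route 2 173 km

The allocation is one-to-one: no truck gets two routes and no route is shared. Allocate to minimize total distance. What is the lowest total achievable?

Optimal: Car 58→Route 7 (209 km), Car 31→Route 4 (151 km), Car 70→Route 6 (42 km), Car 106→Route 2 (146 km), Car 85→Route 1 (204 km), Car 12→Route 5 (103 km) — total 209+151+42+146+204+103 = 855 km.
Column-greedy (each route in turn goes to its cheapest remaining truck) gives 993 km, worse by 138.
Next-best assignment: Car 58→Route 2, Car 31→Route 7, Car 70→Route 6, Car 106→Route 4, Car 85→Route 1, Car 12→Route 5 = 884 km.
Swapping Car 31↔Car 70 (Car 31→Route 6 83 km, Car 70→Route 4 151 km) adds 41.
Every other assignment is strictly worse.

Minimum total: 855 km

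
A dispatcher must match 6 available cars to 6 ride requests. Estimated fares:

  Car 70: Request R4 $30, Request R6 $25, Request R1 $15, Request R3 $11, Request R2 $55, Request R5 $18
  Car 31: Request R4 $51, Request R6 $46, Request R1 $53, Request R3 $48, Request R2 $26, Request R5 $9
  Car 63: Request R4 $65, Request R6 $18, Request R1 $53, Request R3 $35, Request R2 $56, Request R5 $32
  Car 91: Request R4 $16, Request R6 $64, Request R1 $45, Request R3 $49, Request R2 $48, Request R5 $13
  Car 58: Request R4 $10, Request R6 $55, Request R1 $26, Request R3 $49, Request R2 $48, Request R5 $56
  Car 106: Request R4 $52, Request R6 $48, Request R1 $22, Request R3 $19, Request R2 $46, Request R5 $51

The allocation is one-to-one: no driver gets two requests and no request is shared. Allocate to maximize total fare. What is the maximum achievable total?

Max total: $337

Treat this as an assignment problem: match each driver to one request.
Optimal: Car 70→Request R2 ($55), Car 31→Request R1 ($53), Car 63→Request R4 ($65), Car 91→Request R6 ($64), Car 58→Request R3 ($49), Car 106→Request R5 ($51) — total 55+53+65+64+49+51 = $337.
Next-best assignment: Car 70→Request R2, Car 31→Request R1, Car 63→Request R4, Car 91→Request R3, Car 58→Request R6, Car 106→Request R5 = $328.
Every other assignment is strictly worse.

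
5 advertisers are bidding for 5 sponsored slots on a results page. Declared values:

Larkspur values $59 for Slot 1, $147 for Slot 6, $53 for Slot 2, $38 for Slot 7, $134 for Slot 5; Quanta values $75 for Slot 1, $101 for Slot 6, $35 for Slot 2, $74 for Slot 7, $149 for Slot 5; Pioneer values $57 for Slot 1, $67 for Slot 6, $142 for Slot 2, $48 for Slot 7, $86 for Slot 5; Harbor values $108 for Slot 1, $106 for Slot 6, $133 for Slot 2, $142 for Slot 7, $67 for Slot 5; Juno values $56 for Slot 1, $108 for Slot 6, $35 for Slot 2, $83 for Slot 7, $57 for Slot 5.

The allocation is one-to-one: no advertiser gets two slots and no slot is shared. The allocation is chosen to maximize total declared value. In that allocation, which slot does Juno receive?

Juno receives Slot 1.

Optimal: Larkspur→Slot 6 ($147), Quanta→Slot 5 ($149), Pioneer→Slot 2 ($142), Harbor→Slot 7 ($142), Juno→Slot 1 ($56) — total 147+149+142+142+56 = $636.
Column-greedy (each slot in turn goes to its best remaining advertiser) gives $629, worse by 7.
Next-best assignment: Larkspur→Slot 6, Quanta→Slot 5, Pioneer→Slot 2, Harbor→Slot 1, Juno→Slot 7 = $629.
Swapping Juno↔Quanta (Juno→Slot 5 $57, Quanta→Slot 1 $75) loses 73.
Juno's own top slot is Slot 6 ($108), but forcing Juno→Slot 6 and reassigning the rest optimally gives only $601 — worse by 35.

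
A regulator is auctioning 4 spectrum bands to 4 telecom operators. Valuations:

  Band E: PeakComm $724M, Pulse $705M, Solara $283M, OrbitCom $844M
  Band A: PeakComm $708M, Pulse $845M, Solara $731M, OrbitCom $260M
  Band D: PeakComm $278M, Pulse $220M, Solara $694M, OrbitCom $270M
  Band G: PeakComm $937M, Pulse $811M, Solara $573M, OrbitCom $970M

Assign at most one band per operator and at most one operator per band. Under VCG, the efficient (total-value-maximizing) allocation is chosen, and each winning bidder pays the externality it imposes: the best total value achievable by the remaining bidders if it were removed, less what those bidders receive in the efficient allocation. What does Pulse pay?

Pulse pays $37M.

Efficient allocation: PeakComm→Band G ($937M), Pulse→Band A ($845M), Solara→Band D ($694M), OrbitCom→Band E ($844M); total welfare W = $3320M.
Pulse receives Band A at value $845M, so the others get W − 845 = $2475M.
Without Pulse: best allocation of the remaining 3 bidders over all 4 bands is PeakComm→Band G ($937M), Solara→Band A ($731M), OrbitCom→Band E ($844M), total $2512M.
VCG payment = (others' best without Pulse) − (others' welfare with Pulse) = 2512 − 2475 = $37M.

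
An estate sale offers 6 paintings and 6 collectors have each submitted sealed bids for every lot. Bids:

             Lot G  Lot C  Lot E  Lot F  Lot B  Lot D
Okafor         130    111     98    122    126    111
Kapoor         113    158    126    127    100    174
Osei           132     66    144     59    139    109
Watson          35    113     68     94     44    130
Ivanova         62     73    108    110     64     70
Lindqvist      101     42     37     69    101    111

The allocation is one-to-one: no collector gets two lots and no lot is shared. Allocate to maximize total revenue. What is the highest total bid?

Optimal: Okafor→Lot G ($130), Kapoor→Lot C ($158), Osei→Lot E ($144), Watson→Lot D ($130), Ivanova→Lot F ($110), Lindqvist→Lot B ($101) — total 130+158+144+130+110+101 = $773.
Row-greedy (each collector in turn takes its best remaining lot) gives $772, worse by 1.

Max total: $773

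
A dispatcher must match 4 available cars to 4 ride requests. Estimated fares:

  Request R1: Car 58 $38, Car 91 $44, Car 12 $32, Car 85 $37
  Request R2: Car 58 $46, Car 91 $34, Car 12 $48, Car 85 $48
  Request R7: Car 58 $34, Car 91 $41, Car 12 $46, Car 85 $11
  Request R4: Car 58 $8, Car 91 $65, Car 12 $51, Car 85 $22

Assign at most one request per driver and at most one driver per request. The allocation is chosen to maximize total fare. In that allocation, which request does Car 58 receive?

Optimal: Car 58→Request R1 ($38), Car 91→Request R4 ($65), Car 12→Request R7 ($46), Car 85→Request R2 ($48) — total 38+65+46+48 = $197.
Next-best assignment: Car 58→Request R2, Car 91→Request R4, Car 12→Request R7, Car 85→Request R1 = $194.
Car 58's own top request is Request R2 ($46), but forcing Car 58→Request R2 and reassigning the rest optimally gives only $194 — worse by 3.

Car 58 receives Request R1.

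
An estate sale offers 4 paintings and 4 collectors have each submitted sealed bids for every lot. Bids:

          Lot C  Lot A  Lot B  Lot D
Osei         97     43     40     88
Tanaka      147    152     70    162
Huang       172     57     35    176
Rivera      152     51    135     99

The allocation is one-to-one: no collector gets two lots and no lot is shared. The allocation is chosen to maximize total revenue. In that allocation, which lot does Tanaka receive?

Optimal: Osei→Lot C ($97), Tanaka→Lot A ($152), Huang→Lot D ($176), Rivera→Lot B ($135) — total 97+152+176+135 = $560.
Row-greedy (each collector in turn takes its best remaining lot) gives $451, worse by 109.
Next-best assignment: Osei→Lot D, Tanaka→Lot A, Huang→Lot C, Rivera→Lot B = $547.
Tanaka's own top lot is Lot D ($162), but forcing Tanaka→Lot D and reassigning the rest optimally gives only $512 — worse by 48.

Tanaka receives Lot A.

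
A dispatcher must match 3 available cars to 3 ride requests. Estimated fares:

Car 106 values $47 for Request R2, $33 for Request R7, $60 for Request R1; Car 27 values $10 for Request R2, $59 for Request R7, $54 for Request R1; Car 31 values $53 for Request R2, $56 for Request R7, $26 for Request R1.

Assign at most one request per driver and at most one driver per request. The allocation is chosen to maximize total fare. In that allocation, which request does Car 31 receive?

Car 31 receives Request R2.

Optimal: Car 106→Request R1 ($60), Car 27→Request R7 ($59), Car 31→Request R2 ($53) — total 60+59+53 = $172.
Next-best assignment: Car 106→Request R2, Car 27→Request R1, Car 31→Request R7 = $157.
Car 31's own top request is Request R7 ($56), but forcing Car 31→Request R7 and reassigning the rest optimally gives only $157 — worse by 15.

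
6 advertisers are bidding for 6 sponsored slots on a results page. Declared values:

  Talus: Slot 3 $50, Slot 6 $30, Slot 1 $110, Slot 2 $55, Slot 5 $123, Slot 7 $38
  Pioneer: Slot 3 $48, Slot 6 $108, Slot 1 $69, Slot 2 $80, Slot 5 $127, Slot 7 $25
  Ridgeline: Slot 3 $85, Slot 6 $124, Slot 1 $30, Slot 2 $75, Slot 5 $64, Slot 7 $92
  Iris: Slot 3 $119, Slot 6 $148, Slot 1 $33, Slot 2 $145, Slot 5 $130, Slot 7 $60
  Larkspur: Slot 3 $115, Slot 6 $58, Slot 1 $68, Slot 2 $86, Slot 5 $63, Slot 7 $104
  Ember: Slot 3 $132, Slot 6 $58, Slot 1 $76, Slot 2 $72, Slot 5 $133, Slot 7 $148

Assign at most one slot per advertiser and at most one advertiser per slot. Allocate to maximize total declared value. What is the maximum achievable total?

This is a one-to-one assignment (maximum-weight bipartite matching).
Optimal: Talus→Slot 1 ($110), Pioneer→Slot 5 ($127), Ridgeline→Slot 6 ($124), Iris→Slot 2 ($145), Larkspur→Slot 3 ($115), Ember→Slot 7 ($148) — total 110+127+124+145+115+148 = $769.
Max-entry greedy (repeatedly take the single best remaining cell) gives $723, worse by 46.
Next-best assignment: Talus→Slot 1, Pioneer→Slot 5, Ridgeline→Slot 6, Iris→Slot 2, Larkspur→Slot 7, Ember→Slot 3 = $742.
Swapping Pioneer↔Talus (Pioneer→Slot 1 $69, Talus→Slot 5 $123) loses 45.

Maximum total: $769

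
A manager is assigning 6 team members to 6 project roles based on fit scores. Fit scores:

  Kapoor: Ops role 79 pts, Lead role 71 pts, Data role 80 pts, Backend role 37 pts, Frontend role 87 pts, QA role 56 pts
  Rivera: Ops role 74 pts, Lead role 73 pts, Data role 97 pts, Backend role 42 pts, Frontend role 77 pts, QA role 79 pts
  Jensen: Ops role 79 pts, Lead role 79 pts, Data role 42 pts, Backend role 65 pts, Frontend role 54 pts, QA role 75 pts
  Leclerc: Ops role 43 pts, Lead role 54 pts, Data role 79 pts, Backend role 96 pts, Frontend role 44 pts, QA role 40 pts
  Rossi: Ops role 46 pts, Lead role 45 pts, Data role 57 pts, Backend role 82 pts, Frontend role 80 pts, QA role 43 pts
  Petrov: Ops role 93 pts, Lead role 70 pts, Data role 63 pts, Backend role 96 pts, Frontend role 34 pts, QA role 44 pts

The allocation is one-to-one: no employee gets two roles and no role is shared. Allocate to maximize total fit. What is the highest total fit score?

Maximum total: 512 pts

This is the linear assignment problem.
Optimal: Kapoor→Lead role (71 pts), Rivera→Data role (97 pts), Jensen→QA role (75 pts), Leclerc→Backend role (96 pts), Rossi→Frontend role (80 pts), Petrov→Ops role (93 pts) — total 71+97+75+96+80+93 = 512 pts.
Row-greedy (each employee in turn takes its best remaining role) gives 448 pts, worse by 64.
Swapping Jensen↔Leclerc (Jensen→Backend role 65 pts, Leclerc→QA role 40 pts) loses 66.
Every other assignment is strictly worse.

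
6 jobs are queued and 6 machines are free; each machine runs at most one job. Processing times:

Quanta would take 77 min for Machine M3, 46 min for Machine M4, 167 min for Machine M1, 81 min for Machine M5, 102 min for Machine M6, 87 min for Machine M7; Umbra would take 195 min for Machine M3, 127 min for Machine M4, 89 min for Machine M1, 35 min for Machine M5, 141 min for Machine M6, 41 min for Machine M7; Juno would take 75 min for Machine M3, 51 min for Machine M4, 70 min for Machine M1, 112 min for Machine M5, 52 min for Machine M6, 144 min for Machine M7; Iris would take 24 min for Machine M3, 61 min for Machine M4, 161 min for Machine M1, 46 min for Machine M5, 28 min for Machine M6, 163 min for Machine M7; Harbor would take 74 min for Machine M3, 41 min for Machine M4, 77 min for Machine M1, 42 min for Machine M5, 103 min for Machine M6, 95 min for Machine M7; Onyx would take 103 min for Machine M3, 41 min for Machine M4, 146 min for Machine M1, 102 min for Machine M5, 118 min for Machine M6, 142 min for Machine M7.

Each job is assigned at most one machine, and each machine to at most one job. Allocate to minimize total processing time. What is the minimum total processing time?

Min total: 299 min

Optimal: Quanta→Machine M3 (77 min), Umbra→Machine M7 (41 min), Juno→Machine M1 (70 min), Iris→Machine M6 (28 min), Harbor→Machine M5 (42 min), Onyx→Machine M4 (41 min) — total 77+41+70+28+42+41 = 299 min.
Min-entry greedy (repeatedly take the single cheapest remaining cell) gives 385 min, worse by 86.
Checked against all permutations: 299 min is optimal.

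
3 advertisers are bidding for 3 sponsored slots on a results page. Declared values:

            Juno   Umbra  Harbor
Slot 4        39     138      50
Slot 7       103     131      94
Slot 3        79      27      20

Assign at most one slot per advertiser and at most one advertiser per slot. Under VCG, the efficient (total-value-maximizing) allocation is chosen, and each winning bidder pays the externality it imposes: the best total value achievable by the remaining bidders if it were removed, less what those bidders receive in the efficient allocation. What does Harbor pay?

Harbor pays $24.

Efficient allocation: Juno→Slot 3 ($79), Umbra→Slot 4 ($138), Harbor→Slot 7 ($94); total welfare W = $311.
Harbor receives Slot 7 at value $94, so the others get W − 94 = $217.
Without Harbor: best allocation of the remaining 2 bidders over all 3 slots is Juno→Slot 7 ($103), Umbra→Slot 4 ($138), total $241.
VCG payment = (others' best without Harbor) − (others' welfare with Harbor) = 241 − 217 = $24.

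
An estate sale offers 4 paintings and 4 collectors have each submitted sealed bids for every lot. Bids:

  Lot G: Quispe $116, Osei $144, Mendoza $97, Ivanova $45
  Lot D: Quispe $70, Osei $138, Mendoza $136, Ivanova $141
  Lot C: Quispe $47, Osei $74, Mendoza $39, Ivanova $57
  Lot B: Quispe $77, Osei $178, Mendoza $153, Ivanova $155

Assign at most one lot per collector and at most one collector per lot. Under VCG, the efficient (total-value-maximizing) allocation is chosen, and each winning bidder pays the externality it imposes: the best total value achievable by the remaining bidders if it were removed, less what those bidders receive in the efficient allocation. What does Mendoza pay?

Mendoza pays $84.

Efficient allocation: Quispe→Lot G ($116), Osei→Lot B ($178), Mendoza→Lot D ($136), Ivanova→Lot C ($57); total welfare W = $487.
Mendoza receives Lot D at value $136, so the others get W − 136 = $351.
Without Mendoza: best allocation of the remaining 3 bidders over all 4 lots is Quispe→Lot G ($116), Osei→Lot B ($178), Ivanova→Lot D ($141), total $435.
VCG payment = (others' best without Mendoza) − (others' welfare with Mendoza) = 435 − 351 = $84.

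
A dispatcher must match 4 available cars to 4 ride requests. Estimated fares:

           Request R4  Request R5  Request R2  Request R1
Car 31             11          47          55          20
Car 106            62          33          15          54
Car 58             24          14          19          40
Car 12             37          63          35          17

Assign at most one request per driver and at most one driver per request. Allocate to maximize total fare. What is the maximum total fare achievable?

Maximum total: $220

Optimal: Car 31→Request R2 ($55), Car 106→Request R4 ($62), Car 58→Request R1 ($40), Car 12→Request R5 ($63) — total 55+62+40+63 = $220.
Checked against all permutations: $220 is optimal.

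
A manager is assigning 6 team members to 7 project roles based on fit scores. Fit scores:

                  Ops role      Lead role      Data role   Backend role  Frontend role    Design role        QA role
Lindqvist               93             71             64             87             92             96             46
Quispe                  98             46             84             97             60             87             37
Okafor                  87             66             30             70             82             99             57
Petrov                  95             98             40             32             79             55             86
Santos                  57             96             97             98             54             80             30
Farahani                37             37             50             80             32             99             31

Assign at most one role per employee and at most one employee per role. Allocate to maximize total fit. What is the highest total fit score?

Maximum total: 570 pts

Optimal: Lindqvist→Frontend role (92 pts), Quispe→Backend role (97 pts), Okafor→Ops role (87 pts), Petrov→Lead role (98 pts), Santos→Data role (97 pts), Farahani→Design role (99 pts) — total 92+97+87+98+97+99 = 570 pts.
Row-greedy (each employee in turn takes its best remaining role) gives 522 pts, worse by 48.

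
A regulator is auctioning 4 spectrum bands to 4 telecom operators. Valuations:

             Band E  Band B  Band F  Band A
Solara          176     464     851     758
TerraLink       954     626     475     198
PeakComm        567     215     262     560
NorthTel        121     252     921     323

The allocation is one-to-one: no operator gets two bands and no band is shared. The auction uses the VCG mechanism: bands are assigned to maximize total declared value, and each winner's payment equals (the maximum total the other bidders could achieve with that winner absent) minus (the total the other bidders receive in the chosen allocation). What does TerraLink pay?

Efficient allocation: Solara→Band B ($464M), TerraLink→Band E ($954M), PeakComm→Band A ($560M), NorthTel→Band F ($921M); total welfare W = $2899M.
TerraLink receives Band E at value $954M, so the others get W − 954 = $1945M.
Without TerraLink: best allocation of the remaining 3 bidders over all 4 bands is Solara→Band A ($758M), PeakComm→Band E ($567M), NorthTel→Band F ($921M), total $2246M.
VCG payment = (others' best without TerraLink) − (others' welfare with TerraLink) = 2246 − 1945 = $301M.

TerraLink pays $301M.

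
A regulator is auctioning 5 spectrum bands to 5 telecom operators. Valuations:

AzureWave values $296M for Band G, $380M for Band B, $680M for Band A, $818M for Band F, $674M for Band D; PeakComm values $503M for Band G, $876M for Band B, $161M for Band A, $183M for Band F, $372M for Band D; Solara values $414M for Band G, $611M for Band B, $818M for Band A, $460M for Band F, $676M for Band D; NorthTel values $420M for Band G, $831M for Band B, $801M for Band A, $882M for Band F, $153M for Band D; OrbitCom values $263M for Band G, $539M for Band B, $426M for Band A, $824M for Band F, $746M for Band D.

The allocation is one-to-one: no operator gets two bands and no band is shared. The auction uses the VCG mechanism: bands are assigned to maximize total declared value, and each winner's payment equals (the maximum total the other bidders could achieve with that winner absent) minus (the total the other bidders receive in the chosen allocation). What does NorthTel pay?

NorthTel pays $373M.

Efficient allocation: AzureWave→Band F ($818M), PeakComm→Band G ($503M), Solara→Band A ($818M), NorthTel→Band B ($831M), OrbitCom→Band D ($746M); total welfare W = $3716M.
NorthTel receives Band B at value $831M, so the others get W − 831 = $2885M.
Without NorthTel: best allocation of the remaining 4 bidders over all 5 bands is AzureWave→Band F ($818M), PeakComm→Band B ($876M), Solara→Band A ($818M), OrbitCom→Band D ($746M), total $3258M.
VCG payment = (others' best without NorthTel) − (others' welfare with NorthTel) = 3258 − 2885 = $373M.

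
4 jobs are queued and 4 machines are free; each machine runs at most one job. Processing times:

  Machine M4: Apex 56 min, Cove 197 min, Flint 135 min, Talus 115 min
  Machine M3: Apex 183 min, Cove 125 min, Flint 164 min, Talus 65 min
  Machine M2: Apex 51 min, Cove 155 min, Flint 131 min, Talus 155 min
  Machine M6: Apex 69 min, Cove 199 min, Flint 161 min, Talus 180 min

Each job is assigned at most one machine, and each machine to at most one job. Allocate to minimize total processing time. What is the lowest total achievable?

Minimum total: 424 min

This is a one-to-one assignment (minimum-cost bipartite matching).
Optimal: Apex→Machine M6 (69 min), Cove→Machine M2 (155 min), Flint→Machine M4 (135 min), Talus→Machine M3 (65 min) — total 69+155+135+65 = 424 min.
Row-greedy (each job in turn takes its cheapest remaining machine) gives 491 min, worse by 67.
Next-best assignment: Apex→Machine M4, Cove→Machine M2, Flint→Machine M6, Talus→Machine M3 = 437 min.
Swapping Apex↔Talus (Apex→Machine M3 183 min, Talus→Machine M6 180 min) adds 229.
Checked against all permutations: 424 min is optimal.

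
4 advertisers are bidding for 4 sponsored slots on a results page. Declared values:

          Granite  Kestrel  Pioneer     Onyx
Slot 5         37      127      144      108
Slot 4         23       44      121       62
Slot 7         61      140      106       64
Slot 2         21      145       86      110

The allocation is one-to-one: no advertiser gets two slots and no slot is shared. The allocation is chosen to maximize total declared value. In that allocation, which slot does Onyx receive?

Onyx receives Slot 5.

Optimal: Granite→Slot 7 ($61), Kestrel→Slot 2 ($145), Pioneer→Slot 4 ($121), Onyx→Slot 5 ($108) — total 61+145+121+108 = $435.
Max-entry greedy (repeatedly take the single best remaining cell) gives $376, worse by 59.
Swapping Granite↔Pioneer (Granite→Slot 4 $23, Pioneer→Slot 7 $106) loses 53.
Every other assignment is strictly worse.
Onyx's own top slot is Slot 2 ($110), but forcing Onyx→Slot 2 and reassigning the rest optimally gives only $419 — worse by 16.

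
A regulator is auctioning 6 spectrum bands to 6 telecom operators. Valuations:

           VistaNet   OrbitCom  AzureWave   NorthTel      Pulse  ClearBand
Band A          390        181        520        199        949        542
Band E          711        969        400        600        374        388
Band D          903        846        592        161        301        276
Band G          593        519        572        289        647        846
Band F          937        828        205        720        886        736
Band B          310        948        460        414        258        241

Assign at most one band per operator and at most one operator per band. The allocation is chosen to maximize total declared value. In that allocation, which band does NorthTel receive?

NorthTel receives Band E.

Optimal: VistaNet→Band F ($937M), OrbitCom→Band B ($948M), AzureWave→Band D ($592M), NorthTel→Band E ($600M), Pulse→Band A ($949M), ClearBand→Band G ($846M) — total 937+948+592+600+949+846 = $4872M.
Next-best assignment: VistaNet→Band D, OrbitCom→Band E, AzureWave→Band B, NorthTel→Band F, Pulse→Band A, ClearBand→Band G = $4847M.
NorthTel's own top band is Band F ($720M), but forcing NorthTel→Band F and reassigning the rest optimally gives only $4847M — worse by 25.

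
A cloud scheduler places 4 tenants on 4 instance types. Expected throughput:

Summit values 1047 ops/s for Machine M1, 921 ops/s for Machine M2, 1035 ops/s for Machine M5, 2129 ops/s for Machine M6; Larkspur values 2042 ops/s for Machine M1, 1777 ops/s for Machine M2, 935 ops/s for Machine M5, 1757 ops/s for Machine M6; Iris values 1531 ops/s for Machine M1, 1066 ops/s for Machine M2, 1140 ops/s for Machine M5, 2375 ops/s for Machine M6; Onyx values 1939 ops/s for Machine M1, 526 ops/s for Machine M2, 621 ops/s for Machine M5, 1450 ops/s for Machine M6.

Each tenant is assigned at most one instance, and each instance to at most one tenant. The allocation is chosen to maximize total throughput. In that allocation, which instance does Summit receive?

Summit receives Machine M5.

This is the linear assignment problem.
Optimal: Summit→Machine M5 (1035 ops/s), Larkspur→Machine M2 (1777 ops/s), Iris→Machine M6 (2375 ops/s), Onyx→Machine M1 (1939 ops/s) — total 1035+1777+2375+1939 = 7126 ops/s.
Row-greedy (each tenant in turn takes its best remaining instance) gives 5837 ops/s, worse by 1289.
Next-best assignment: Summit→Machine M6, Larkspur→Machine M2, Iris→Machine M5, Onyx→Machine M1 = 6985 ops/s.
Swapping Summit↔Onyx (Summit→Machine M1 1047 ops/s, Onyx→Machine M5 621 ops/s) loses 1306.
Summit's own top instance is Machine M6 (2129 ops/s), but forcing Summit→Machine M6 and reassigning the rest optimally gives only 6985 ops/s — worse by 141.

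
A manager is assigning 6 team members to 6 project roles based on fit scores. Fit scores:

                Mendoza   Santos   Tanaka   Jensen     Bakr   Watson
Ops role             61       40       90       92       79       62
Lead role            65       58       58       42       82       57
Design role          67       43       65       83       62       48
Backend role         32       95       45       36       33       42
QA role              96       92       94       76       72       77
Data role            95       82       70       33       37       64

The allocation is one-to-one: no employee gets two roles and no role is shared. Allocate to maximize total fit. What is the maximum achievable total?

Max total: 522 pts

Optimal: Mendoza→Data role (95 pts), Santos→Backend role (95 pts), Tanaka→Ops role (90 pts), Jensen→Design role (83 pts), Bakr→Lead role (82 pts), Watson→QA role (77 pts) — total 95+95+90+83+82+77 = 522 pts.
Max-entry greedy (repeatedly take the single best remaining cell) gives 483 pts, worse by 39.
Checked against all permutations: 522 pts is optimal.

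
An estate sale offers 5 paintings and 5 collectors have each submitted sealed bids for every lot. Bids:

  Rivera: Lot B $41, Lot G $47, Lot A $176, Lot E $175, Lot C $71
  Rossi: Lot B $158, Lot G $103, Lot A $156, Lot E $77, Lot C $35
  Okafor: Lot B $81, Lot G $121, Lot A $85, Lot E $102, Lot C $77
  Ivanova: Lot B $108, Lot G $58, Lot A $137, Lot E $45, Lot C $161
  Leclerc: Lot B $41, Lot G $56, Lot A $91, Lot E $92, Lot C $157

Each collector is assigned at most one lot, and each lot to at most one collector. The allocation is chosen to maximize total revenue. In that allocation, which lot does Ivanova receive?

Optimal: Rivera→Lot E ($175), Rossi→Lot B ($158), Okafor→Lot G ($121), Ivanova→Lot A ($137), Leclerc→Lot C ($157) — total 175+158+121+137+157 = $748.
Column-greedy (each lot in turn goes to its best remaining collector) gives $708, worse by 40.
Swapping Rossi↔Rivera (Rossi→Lot E $77, Rivera→Lot B $41) loses 215.
Checked against all permutations: $748 is optimal.
Ivanova's own top lot is Lot C ($161), but forcing Ivanova→Lot C and reassigning the rest optimally gives only $708 — worse by 40.

Ivanova receives Lot A.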